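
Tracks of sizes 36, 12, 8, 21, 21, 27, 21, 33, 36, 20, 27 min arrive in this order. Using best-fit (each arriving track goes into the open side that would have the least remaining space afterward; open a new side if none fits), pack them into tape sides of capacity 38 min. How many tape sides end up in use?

  36 → side 1 (new)  [load 36/38]
  12 → side 2 (new)  [load 12/38]
  8 → side 2  [load 20/38]
  21 → side 3 (new)  [load 21/38]
  21 → side 4 (new)  [load 21/38]
  27 → side 5 (new)  [load 27/38]
  21 → side 6 (new)  [load 21/38]
  33 → side 7 (new)  [load 33/38]
  36 → side 8 (new)  [load 36/38]
  20 → side 9 (new)  [load 20/38]
  27 → side 10 (new)  [load 27/38]
10 tape sides opened.

10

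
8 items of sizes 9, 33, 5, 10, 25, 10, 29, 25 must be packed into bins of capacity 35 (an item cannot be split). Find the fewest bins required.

Total = 33 + 29 + 25 + 25 + 10 + 10 + 9 + 5 = 146.
Lower bound: ⌈146/35⌉ = 5 bins.
A packing using 5 bins:
  bin 1: 33 = 33
  bin 2: 29 + 5 = 34
  bin 3: 25 + 10 = 35
  bin 4: 25 + 10 = 35
  bin 5: 9 = 9
This matches the lower bound, so 5 is optimal.

5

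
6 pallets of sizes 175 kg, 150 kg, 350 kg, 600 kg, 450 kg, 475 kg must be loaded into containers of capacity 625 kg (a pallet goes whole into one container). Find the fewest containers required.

4

Total = 600 + 475 + 450 + 350 + 175 + 150 = 2200 kg.
Lower bound: ⌈2200/625⌉ = 4 containers.
A packing using 4 containers:
  container 1: 600 = 600
  container 2: 475 + 150 = 625
  container 3: 450 + 175 = 625
  container 4: 350 = 350
This matches the lower bound, so 4 is optimal.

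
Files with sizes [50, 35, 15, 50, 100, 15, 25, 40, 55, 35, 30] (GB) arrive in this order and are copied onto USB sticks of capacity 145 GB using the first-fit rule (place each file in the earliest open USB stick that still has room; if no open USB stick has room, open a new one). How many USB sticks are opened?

  50 → USB stick 1 (new)  [load 50/145]
  35 → USB stick 1  [load 85/145]
  15 → USB stick 1  [load 100/145]
  50 → USB stick 2 (new)  [load 50/145]
  100 → USB stick 3 (new)  [load 100/145]
  15 → USB stick 1  [load 115/145]
  25 → USB stick 1  [load 140/145]
  40 → USB stick 2  [load 90/145]
  55 → USB stick 2  [load 145/145]
  35 → USB stick 3  [load 135/145]
  30 → USB stick 4 (new)  [load 30/145]
4 USB sticks opened.

4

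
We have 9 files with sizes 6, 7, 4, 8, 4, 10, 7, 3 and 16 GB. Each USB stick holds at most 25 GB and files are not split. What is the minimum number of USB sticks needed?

Total = 16 + 10 + 8 + 7 + 7 + 6 + 4 + 4 + 3 = 65 GB.
Lower bound: ⌈65/25⌉ = 3 USB sticks.
A packing using 3 USB sticks:
  USB stick 1: 16 + 8 = 24
  USB stick 2: 10 + 7 + 7 = 24
  USB stick 3: 6 + 4 + 4 + 3 = 17
This matches the lower bound, so 3 is optimal.

3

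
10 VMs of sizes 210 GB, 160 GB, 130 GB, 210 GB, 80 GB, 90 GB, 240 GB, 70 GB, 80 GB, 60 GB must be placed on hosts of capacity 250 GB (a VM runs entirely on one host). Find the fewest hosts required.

Total = 240 + 210 + 210 + 160 + 130 + 90 + 80 + 80 + 70 + 60 = 1330 GB.
Lower bound: ⌈1330/250⌉ = 6 hosts.
A packing using 6 hosts:
  host 1: 240 = 240
  host 2: 210 = 210
  host 3: 210 = 210
  host 4: 160 + 90 = 250
  host 5: 130 + 80 = 210
  host 6: 80 + 70 + 60 = 210
This matches the lower bound, so 6 is optimal.

6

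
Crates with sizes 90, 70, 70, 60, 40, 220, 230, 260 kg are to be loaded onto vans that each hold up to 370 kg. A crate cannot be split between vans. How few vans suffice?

Total = 260 + 230 + 220 + 90 + 70 + 70 + 60 + 40 = 1040 kg.
Lower bound: ⌈1040/370⌉ = 3 vans.
A packing using 3 vans:
  van 1: 260 + 90 = 350
  van 2: 230 + 70 + 70 = 370
  van 3: 220 + 60 + 40 = 320
This matches the lower bound, so 3 is optimal.

3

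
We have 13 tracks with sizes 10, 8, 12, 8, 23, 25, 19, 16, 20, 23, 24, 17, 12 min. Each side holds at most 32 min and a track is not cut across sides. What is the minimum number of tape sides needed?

8

Total = 25 + 24 + 23 + 23 + 20 + 19 + 17 + 16 + 12 + 12 + 10 + 8 + 8 = 217 min.
Lower bound: ⌈217/32⌉ = 7 tape sides.
A packing using 8 tape sides:
  side 1: 25 = 25
  side 2: 24 + 8 = 32
  side 3: 23 + 8 = 31
  side 4: 23 = 23
  side 5: 20 + 12 = 32
  side 6: 19 + 12 = 31
  side 7: 17 + 10 = 27
  side 8: 16 = 16
No arrangement into 7 tape sides stays within capacity, so 8 is optimal.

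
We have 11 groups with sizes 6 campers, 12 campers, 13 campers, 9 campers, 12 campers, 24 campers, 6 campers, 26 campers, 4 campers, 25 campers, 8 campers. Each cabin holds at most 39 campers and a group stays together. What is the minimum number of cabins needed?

4

Total = 26 + 25 + 24 + 13 + 12 + 12 + 9 + 8 + 6 + 6 + 4 = 145 campers.
Lower bound: ⌈145/39⌉ = 4 cabins.
A packing using 4 cabins:
  cabin 1: 26 + 13 = 39
  cabin 2: 25 + 12 = 37
  cabin 3: 24 + 12 = 36
  cabin 4: 9 + 8 + 6 + 6 + 4 = 33
This matches the lower bound, so 4 is optimal.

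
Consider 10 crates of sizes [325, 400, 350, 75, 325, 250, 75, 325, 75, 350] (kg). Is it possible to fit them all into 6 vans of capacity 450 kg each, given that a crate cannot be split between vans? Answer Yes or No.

No

Total = 2550 kg; ⌈2550/450⌉ = 6.
7 crates each exceed half the capacity and cannot share a van, forcing at least 7 vans.
At least 7 vans are required, but only 6 are allowed.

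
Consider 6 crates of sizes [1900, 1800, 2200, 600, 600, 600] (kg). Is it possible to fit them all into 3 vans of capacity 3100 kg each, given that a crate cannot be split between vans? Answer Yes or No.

Yes

A valid assignment using 3 vans:
  van 1: 2200 + 600 = 2800
  van 2: 1900 + 600 + 600 = 3100
  van 3: 1800 = 1800
Every load is within 3100 kg, so 3 vans suffice.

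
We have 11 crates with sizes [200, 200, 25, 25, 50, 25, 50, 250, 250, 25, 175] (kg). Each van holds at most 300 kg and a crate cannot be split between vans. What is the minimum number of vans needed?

5

Total = 250 + 250 + 200 + 200 + 175 + 50 + 50 + 25 + 25 + 25 + 25 = 1275 kg.
Lower bound: ⌈1275/300⌉ = 5 vans.
A packing using 5 vans:
  van 1: 250 + 50 = 300
  van 2: 250 + 50 = 300
  van 3: 200 + 25 + 25 + 25 + 25 = 300
  van 4: 200 = 200
  van 5: 175 = 175
This matches the lower bound, so 5 is optimal.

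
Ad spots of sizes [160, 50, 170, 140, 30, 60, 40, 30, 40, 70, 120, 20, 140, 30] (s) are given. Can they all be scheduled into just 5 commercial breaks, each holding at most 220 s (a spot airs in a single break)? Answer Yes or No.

Yes

A valid assignment using 5 commercial breaks:
  break 1: 170 + 50 = 220
  break 2: 160 + 60 = 220
  break 3: 140 + 40 + 40 = 220
  break 4: 140 + 30 + 30 + 20 = 220
  break 5: 120 + 70 + 30 = 220
Every load is within 220 s, so 5 commercial breaks suffice.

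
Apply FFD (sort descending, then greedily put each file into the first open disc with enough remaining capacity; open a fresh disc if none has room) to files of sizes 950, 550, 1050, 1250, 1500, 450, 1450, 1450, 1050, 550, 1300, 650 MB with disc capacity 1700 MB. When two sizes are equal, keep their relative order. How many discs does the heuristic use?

8

Sorted descending: 1500, 1450, 1450, 1300, 1250, 1050, 1050, 950, 650, 550, 550, 450.
  1500 → disc 1 (new)  [load 1500/1700]
  1450 → disc 2 (new)  [load 1450/1700]
  1450 → disc 3 (new)  [load 1450/1700]
  1300 → disc 4 (new)  [load 1300/1700]
  1250 → disc 5 (new)  [load 1250/1700]
  1050 → disc 6 (new)  [load 1050/1700]
  1050 → disc 7 (new)  [load 1050/1700]
  950 → disc 8 (new)  [load 950/1700]
  650 → disc 6  [load 1700/1700]
  550 → disc 7  [load 1600/1700]
  550 → disc 8  [load 1500/1700]
  450 → disc 5  [load 1700/1700]
8 discs opened.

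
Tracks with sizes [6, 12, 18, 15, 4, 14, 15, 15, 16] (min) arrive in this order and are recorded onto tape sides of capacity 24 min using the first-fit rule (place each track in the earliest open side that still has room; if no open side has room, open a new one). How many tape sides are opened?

7

  6 → side 1 (new)  [load 6/24]
  12 → side 1  [load 18/24]
  18 → side 2 (new)  [load 18/24]
  15 → side 3 (new)  [load 15/24]
  4 → side 1  [load 22/24]
  14 → side 4 (new)  [load 14/24]
  15 → side 5 (new)  [load 15/24]
  15 → side 6 (new)  [load 15/24]
  16 → side 7 (new)  [load 16/24]
7 tape sides opened.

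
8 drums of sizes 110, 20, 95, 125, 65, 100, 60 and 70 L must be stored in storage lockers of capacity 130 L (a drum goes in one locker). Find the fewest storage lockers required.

Total = 125 + 110 + 100 + 95 + 70 + 65 + 60 + 20 = 645 L.
Lower bound: ⌈645/130⌉ = 5 storage lockers.
A packing using 6 storage lockers:
  locker 1: 125 = 125
  locker 2: 110 + 20 = 130
  locker 3: 100 = 100
  locker 4: 95 = 95
  locker 5: 70 + 60 = 130
  locker 6: 65 = 65
No arrangement into 5 storage lockers stays within capacity, so 6 is optimal.

6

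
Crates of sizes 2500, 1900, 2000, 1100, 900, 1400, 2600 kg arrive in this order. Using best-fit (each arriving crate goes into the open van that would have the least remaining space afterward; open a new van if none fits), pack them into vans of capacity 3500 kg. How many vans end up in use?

4

  2500 → van 1 (new)  [load 2500/3500]
  1900 → van 2 (new)  [load 1900/3500]
  2000 → van 3 (new)  [load 2000/3500]
  1100 → van 3  [load 3100/3500]
  900 → van 1  [load 3400/3500]
  1400 → van 2  [load 3300/3500]
  2600 → van 4 (new)  [load 2600/3500]
4 vans opened.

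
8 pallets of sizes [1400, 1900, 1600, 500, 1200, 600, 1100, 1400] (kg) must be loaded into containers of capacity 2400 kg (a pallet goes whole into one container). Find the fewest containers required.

5

Total = 1900 + 1600 + 1400 + 1400 + 1200 + 1100 + 600 + 500 = 9700 kg.
Lower bound: ⌈9700/2400⌉ = 5 containers.
A packing using 5 containers:
  container 1: 1900 + 500 = 2400
  container 2: 1600 + 600 = 2200
  container 3: 1400 = 1400
  container 4: 1400 = 1400
  container 5: 1200 + 1100 = 2300
This matches the lower bound, so 5 is optimal.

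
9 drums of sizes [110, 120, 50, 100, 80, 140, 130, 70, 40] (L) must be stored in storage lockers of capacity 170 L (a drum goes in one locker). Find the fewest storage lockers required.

Total = 140 + 130 + 120 + 110 + 100 + 80 + 70 + 50 + 40 = 840 L.
Lower bound: ⌈840/170⌉ = 5 storage lockers.
A packing using 6 storage lockers:
  locker 1: 140 = 140
  locker 2: 130 + 40 = 170
  locker 3: 120 + 50 = 170
  locker 4: 110 = 110
  locker 5: 100 + 70 = 170
  locker 6: 80 = 80
No arrangement into 5 storage lockers stays within capacity, so 6 is optimal.

6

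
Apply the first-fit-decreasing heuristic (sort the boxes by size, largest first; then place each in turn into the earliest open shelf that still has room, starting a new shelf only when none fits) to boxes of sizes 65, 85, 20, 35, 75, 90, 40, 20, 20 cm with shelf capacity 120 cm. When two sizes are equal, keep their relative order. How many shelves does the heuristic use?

Sorted descending: 90, 85, 75, 65, 40, 35, 20, 20, 20.
  90 → shelf 1 (new)  [load 90/120]
  85 → shelf 2 (new)  [load 85/120]
  75 → shelf 3 (new)  [load 75/120]
  65 → shelf 4 (new)  [load 65/120]
  40 → shelf 3  [load 115/120]
  35 → shelf 2  [load 120/120]
  20 → shelf 1  [load 110/120]
  20 → shelf 4  [load 85/120]
  20 → shelf 4  [load 105/120]
4 shelves opened.

4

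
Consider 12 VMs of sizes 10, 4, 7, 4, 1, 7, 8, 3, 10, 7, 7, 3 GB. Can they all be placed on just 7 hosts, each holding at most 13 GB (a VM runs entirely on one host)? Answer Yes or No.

Yes

A valid assignment using 7 hosts:
  host 1: 10 + 3 = 13
  host 2: 10 + 3 = 13
  host 3: 8 + 4 + 1 = 13
  host 4: 7 + 4 = 11
  host 5: 7 = 7
  host 6: 7 = 7
  host 7: 7 = 7
Every load is within 13 GB, so 7 hosts suffice.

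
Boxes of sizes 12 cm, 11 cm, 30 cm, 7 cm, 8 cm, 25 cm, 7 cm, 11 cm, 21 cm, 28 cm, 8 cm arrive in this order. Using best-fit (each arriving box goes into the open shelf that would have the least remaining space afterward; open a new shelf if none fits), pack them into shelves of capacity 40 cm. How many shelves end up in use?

  12 → shelf 1 (new)  [load 12/40]
  11 → shelf 1  [load 23/40]
  30 → shelf 2 (new)  [load 30/40]
  7 → shelf 2  [load 37/40]
  8 → shelf 1  [load 31/40]
  25 → shelf 3 (new)  [load 25/40]
  7 → shelf 1  [load 38/40]
  11 → shelf 3  [load 36/40]
  21 → shelf 4 (new)  [load 21/40]
  28 → shelf 5 (new)  [load 28/40]
  8 → shelf 5  [load 36/40]
5 shelves opened.

5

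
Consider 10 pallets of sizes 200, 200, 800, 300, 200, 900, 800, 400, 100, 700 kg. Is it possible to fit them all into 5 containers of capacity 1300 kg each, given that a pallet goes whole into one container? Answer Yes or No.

A valid assignment using 4 containers:
  container 1: 900 + 400 = 1300
  container 2: 800 + 300 + 200 = 1300
  container 3: 800 + 200 + 200 + 100 = 1300
  container 4: 700 = 700
That uses only 4 ≤ 5, so 5 containers are enough.

Yes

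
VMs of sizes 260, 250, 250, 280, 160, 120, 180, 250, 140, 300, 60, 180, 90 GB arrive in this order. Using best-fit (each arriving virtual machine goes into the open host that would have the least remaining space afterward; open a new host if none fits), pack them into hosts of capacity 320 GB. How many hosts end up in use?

9

  260 → host 1 (new)  [load 260/320]
  250 → host 2 (new)  [load 250/320]
  250 → host 3 (new)  [load 250/320]
  280 → host 4 (new)  [load 280/320]
  160 → host 5 (new)  [load 160/320]
  120 → host 5  [load 280/320]
  180 → host 6 (new)  [load 180/320]
  250 → host 7 (new)  [load 250/320]
  140 → host 6  [load 320/320]
  300 → host 8 (new)  [load 300/320]
  60 → host 1  [load 320/320]
  180 → host 9 (new)  [load 180/320]
  90 → host 9  [load 270/320]
9 hosts opened.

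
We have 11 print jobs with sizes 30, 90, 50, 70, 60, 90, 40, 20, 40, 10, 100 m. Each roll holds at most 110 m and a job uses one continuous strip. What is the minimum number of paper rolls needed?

6

Total = 100 + 90 + 90 + 70 + 60 + 50 + 40 + 40 + 30 + 20 + 10 = 600 m.
Lower bound: ⌈600/110⌉ = 6 paper rolls.
A packing using 6 paper rolls:
  roll 1: 100 + 10 = 110
  roll 2: 90 + 20 = 110
  roll 3: 90 = 90
  roll 4: 70 + 40 = 110
  roll 5: 60 + 50 = 110
  roll 6: 40 + 30 = 70
This matches the lower bound, so 6 is optimal.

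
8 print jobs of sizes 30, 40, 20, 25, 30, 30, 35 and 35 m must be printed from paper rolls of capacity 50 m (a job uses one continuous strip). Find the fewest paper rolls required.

7

Total = 40 + 35 + 35 + 30 + 30 + 30 + 25 + 20 = 245 m.
Lower bound: ⌈245/50⌉ = 5 paper rolls.
Also, 6 print jobs each exceed 25 m, and no two of those can share a roll, so at least 6 paper rolls are needed.
A packing using 7 paper rolls:
  roll 1: 40 = 40
  roll 2: 35 = 35
  roll 3: 35 = 35
  roll 4: 30 + 20 = 50
  roll 5: 30 = 30
  roll 6: 30 = 30
  roll 7: 25 = 25
No arrangement into 6 paper rolls stays within capacity, so 7 is optimal.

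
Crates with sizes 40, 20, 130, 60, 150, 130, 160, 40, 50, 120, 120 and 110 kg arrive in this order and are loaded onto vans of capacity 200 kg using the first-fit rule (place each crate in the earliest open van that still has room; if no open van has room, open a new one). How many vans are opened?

7

  40 → van 1 (new)  [load 40/200]
  20 → van 1  [load 60/200]
  130 → van 1  [load 190/200]
  60 → van 2 (new)  [load 60/200]
  150 → van 3 (new)  [load 150/200]
  130 → van 2  [load 190/200]
  160 → van 4 (new)  [load 160/200]
  40 → van 3  [load 190/200]
  50 → van 5 (new)  [load 50/200]
  120 → van 5  [load 170/200]
  120 → van 6 (new)  [load 120/200]
  110 → van 7 (new)  [load 110/200]
7 vans opened.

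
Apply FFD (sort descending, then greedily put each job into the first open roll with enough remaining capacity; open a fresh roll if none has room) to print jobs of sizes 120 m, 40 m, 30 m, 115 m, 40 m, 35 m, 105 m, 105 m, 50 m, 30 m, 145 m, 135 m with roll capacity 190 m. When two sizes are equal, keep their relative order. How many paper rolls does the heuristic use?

Sorted descending: 145, 135, 120, 115, 105, 105, 50, 40, 40, 35, 30, 30.
  145 → roll 1 (new)  [load 145/190]
  135 → roll 2 (new)  [load 135/190]
  120 → roll 3 (new)  [load 120/190]
  115 → roll 4 (new)  [load 115/190]
  105 → roll 5 (new)  [load 105/190]
  105 → roll 6 (new)  [load 105/190]
  50 → roll 2  [load 185/190]
  40 → roll 1  [load 185/190]
  40 → roll 3  [load 160/190]
  35 → roll 4  [load 150/190]
  30 → roll 3  [load 190/190]
  30 → roll 4  [load 180/190]
6 paper rolls opened.

6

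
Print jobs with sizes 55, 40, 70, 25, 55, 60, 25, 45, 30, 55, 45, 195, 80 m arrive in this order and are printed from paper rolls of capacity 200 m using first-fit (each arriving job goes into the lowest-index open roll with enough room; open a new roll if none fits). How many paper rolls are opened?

  55 → roll 1 (new)  [load 55/200]
  40 → roll 1  [load 95/200]
  70 → roll 1  [load 165/200]
  25 → roll 1  [load 190/200]
  55 → roll 2 (new)  [load 55/200]
  60 → roll 2  [load 115/200]
  25 → roll 2  [load 140/200]
  45 → roll 2  [load 185/200]
  30 → roll 3 (new)  [load 30/200]
  55 → roll 3  [load 85/200]
  45 → roll 3  [load 130/200]
  195 → roll 4 (new)  [load 195/200]
  80 → roll 5 (new)  [load 80/200]
5 paper rolls opened.

5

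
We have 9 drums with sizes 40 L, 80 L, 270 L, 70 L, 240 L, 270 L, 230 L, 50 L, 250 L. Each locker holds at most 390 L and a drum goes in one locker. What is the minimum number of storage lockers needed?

Total = 270 + 270 + 250 + 240 + 230 + 80 + 70 + 50 + 40 = 1500 L.
Lower bound: ⌈1500/390⌉ = 4 storage lockers.
Also, 5 drums each exceed 195 L, and no two of those can share a locker, so at least 5 storage lockers are needed.
A packing using 5 storage lockers:
  locker 1: 270 + 80 + 40 = 390
  locker 2: 270 + 70 + 50 = 390
  locker 3: 250 = 250
  locker 4: 240 = 240
  locker 5: 230 = 230
This matches the lower bound, so 5 is optimal.

5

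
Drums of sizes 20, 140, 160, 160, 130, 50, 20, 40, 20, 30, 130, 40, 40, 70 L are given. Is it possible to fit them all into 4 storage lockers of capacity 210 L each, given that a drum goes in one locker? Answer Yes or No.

Total = 1050 L; ⌈1050/210⌉ = 5.
At least 5 storage lockers are required, but only 4 are allowed.

No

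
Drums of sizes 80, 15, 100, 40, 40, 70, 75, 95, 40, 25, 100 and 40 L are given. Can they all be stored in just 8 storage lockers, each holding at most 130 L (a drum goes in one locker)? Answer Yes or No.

A valid assignment using 7 storage lockers:
  locker 1: 100 + 25 = 125
  locker 2: 100 + 15 = 115
  locker 3: 95 = 95
  locker 4: 80 + 40 = 120
  locker 5: 75 + 40 = 115
  locker 6: 70 + 40 = 110
  locker 7: 40 = 40
That uses only 7 ≤ 8, so 8 storage lockers are enough.

Yes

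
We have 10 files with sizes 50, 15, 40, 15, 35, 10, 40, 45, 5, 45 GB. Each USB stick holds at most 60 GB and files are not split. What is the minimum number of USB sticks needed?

Total = 50 + 45 + 45 + 40 + 40 + 35 + 15 + 15 + 10 + 5 = 300 GB.
Lower bound: ⌈300/60⌉ = 5 USB sticks.
Also, 6 files each exceed 30 GB, and no two of those can share a USB stick, so at least 6 USB sticks are needed.
A packing using 6 USB sticks:
  USB stick 1: 50 + 10 = 60
  USB stick 2: 45 + 15 = 60
  USB stick 3: 45 + 15 = 60
  USB stick 4: 40 + 5 = 45
  USB stick 5: 40 = 40
  USB stick 6: 35 = 35
This matches the lower bound, so 6 is optimal.

6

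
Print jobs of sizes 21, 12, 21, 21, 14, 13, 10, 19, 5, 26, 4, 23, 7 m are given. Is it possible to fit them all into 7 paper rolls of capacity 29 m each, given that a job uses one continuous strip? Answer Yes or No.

No

Total = 196 m; ⌈196/29⌉ = 7.
The bound of 7 does not rule out 7, but exhaustive search shows no assignment into 7 paper rolls of capacity 29 m exists — the minimum is 8.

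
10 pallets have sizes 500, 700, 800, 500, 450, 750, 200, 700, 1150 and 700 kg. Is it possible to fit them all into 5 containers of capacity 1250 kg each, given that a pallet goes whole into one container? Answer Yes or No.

No

Total = 6450 kg; ⌈6450/1250⌉ = 6.
At least 6 containers are required, but only 5 are allowed.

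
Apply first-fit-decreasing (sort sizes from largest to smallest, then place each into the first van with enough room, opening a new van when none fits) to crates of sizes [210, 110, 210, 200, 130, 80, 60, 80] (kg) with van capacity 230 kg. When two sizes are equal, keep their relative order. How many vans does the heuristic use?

6

Sorted descending: 210, 210, 200, 130, 110, 80, 80, 60.
  210 → van 1 (new)  [load 210/230]
  210 → van 2 (new)  [load 210/230]
  200 → van 3 (new)  [load 200/230]
  130 → van 4 (new)  [load 130/230]
  110 → van 5 (new)  [load 110/230]
  80 → van 4  [load 210/230]
  80 → van 5  [load 190/230]
  60 → van 6 (new)  [load 60/230]
6 vans opened.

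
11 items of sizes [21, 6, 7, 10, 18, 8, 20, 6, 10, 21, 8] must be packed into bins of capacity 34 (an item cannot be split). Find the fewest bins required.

5

Total = 21 + 21 + 20 + 18 + 10 + 10 + 8 + 8 + 7 + 6 + 6 = 135.
Lower bound: ⌈135/34⌉ = 4 bins.
A packing using 5 bins:
  bin 1: 21 + 10 = 31
  bin 2: 21 + 10 = 31
  bin 3: 20 + 8 + 6 = 34
  bin 4: 18 + 8 + 7 = 33
  bin 5: 6 = 6
No arrangement into 4 bins stays within capacity, so 5 is optimal.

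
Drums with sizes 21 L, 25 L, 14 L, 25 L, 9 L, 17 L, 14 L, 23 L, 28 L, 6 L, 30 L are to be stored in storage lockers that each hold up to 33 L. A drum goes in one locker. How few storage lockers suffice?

Total = 30 + 28 + 25 + 25 + 23 + 21 + 17 + 14 + 14 + 9 + 6 = 212 L.
Lower bound: ⌈212/33⌉ = 7 storage lockers.
A packing using 8 storage lockers:
  locker 1: 30 = 30
  locker 2: 28 = 28
  locker 3: 25 + 6 = 31
  locker 4: 25 = 25
  locker 5: 23 + 9 = 32
  locker 6: 21 = 21
  locker 7: 17 + 14 = 31
  locker 8: 14 = 14
No arrangement into 7 storage lockers stays within capacity, so 8 is optimal.

8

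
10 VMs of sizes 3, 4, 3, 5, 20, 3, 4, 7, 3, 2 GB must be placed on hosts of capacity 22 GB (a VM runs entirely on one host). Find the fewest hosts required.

3

Total = 20 + 7 + 5 + 4 + 4 + 3 + 3 + 3 + 3 + 2 = 54 GB.
Lower bound: ⌈54/22⌉ = 3 hosts.
A packing using 3 hosts:
  host 1: 20 + 2 = 22
  host 2: 7 + 5 + 4 + 4 = 20
  host 3: 3 + 3 + 3 + 3 = 12
This matches the lower bound, so 3 is optimal.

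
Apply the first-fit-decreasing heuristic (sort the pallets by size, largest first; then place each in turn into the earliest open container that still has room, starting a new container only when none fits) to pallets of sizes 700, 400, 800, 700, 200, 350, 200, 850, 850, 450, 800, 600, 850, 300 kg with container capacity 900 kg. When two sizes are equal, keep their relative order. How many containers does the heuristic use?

Sorted descending: 850, 850, 850, 800, 800, 700, 700, 600, 450, 400, 350, 300, 200, 200.
  850 → container 1 (new)  [load 850/900]
  850 → container 2 (new)  [load 850/900]
  850 → container 3 (new)  [load 850/900]
  800 → container 4 (new)  [load 800/900]
  800 → container 5 (new)  [load 800/900]
  700 → container 6 (new)  [load 700/900]
  700 → container 7 (new)  [load 700/900]
  600 → container 8 (new)  [load 600/900]
  450 → container 9 (new)  [load 450/900]
  400 → container 9  [load 850/900]
  350 → container 10 (new)  [load 350/900]
  300 → container 8  [load 900/900]
  200 → container 6  [load 900/900]
  200 → container 7  [load 900/900]
10 containers opened.

10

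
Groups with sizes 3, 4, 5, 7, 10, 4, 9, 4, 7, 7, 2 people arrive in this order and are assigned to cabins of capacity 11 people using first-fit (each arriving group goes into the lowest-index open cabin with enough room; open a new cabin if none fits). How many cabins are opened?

  3 → cabin 1 (new)  [load 3/11]
  4 → cabin 1  [load 7/11]
  5 → cabin 2 (new)  [load 5/11]
  7 → cabin 3 (new)  [load 7/11]
  10 → cabin 4 (new)  [load 10/11]
  4 → cabin 1  [load 11/11]
  9 → cabin 5 (new)  [load 9/11]
  4 → cabin 2  [load 9/11]
  7 → cabin 6 (new)  [load 7/11]
  7 → cabin 7 (new)  [load 7/11]
  2 → cabin 2  [load 11/11]
7 cabins opened.

7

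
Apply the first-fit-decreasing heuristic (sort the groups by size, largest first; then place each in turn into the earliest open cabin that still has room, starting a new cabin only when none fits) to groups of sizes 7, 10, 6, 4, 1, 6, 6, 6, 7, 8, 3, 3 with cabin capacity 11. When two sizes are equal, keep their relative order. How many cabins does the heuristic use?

8

Sorted descending: 10, 8, 7, 7, 6, 6, 6, 6, 4, 3, 3, 1.
  10 → cabin 1 (new)  [load 10/11]
  8 → cabin 2 (new)  [load 8/11]
  7 → cabin 3 (new)  [load 7/11]
  7 → cabin 4 (new)  [load 7/11]
  6 → cabin 5 (new)  [load 6/11]
  6 → cabin 6 (new)  [load 6/11]
  6 → cabin 7 (new)  [load 6/11]
  6 → cabin 8 (new)  [load 6/11]
  4 → cabin 3  [load 11/11]
  3 → cabin 2  [load 11/11]
  3 → cabin 4  [load 10/11]
  1 → cabin 1  [load 11/11]
8 cabins opened.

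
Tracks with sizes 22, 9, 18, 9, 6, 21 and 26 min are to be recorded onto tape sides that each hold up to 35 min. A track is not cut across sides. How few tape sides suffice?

4

Total = 26 + 22 + 21 + 18 + 9 + 9 + 6 = 111 min.
Lower bound: ⌈111/35⌉ = 4 tape sides.
A packing using 4 tape sides:
  side 1: 26 + 9 = 35
  side 2: 22 + 9 = 31
  side 3: 21 + 6 = 27
  side 4: 18 = 18
This matches the lower bound, so 4 is optimal.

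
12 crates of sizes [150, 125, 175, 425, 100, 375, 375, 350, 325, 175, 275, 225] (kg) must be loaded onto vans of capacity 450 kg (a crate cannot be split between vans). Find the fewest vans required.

Total = 425 + 375 + 375 + 350 + 325 + 275 + 225 + 175 + 175 + 150 + 125 + 100 = 3075 kg.
Lower bound: ⌈3075/450⌉ = 7 vans.
A packing using 8 vans:
  van 1: 425 = 425
  van 2: 375 = 375
  van 3: 375 = 375
  van 4: 350 + 100 = 450
  van 5: 325 + 125 = 450
  van 6: 275 + 175 = 450
  van 7: 225 + 175 = 400
  van 8: 150 = 150
No arrangement into 7 vans stays within capacity, so 8 is optimal.

8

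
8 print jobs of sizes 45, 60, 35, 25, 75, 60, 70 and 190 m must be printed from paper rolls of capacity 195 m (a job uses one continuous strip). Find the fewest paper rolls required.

3

Total = 190 + 75 + 70 + 60 + 60 + 45 + 35 + 25 = 560 m.
Lower bound: ⌈560/195⌉ = 3 paper rolls.
A packing using 3 paper rolls:
  roll 1: 190 = 190
  roll 2: 75 + 70 + 45 = 190
  roll 3: 60 + 60 + 35 + 25 = 180
This matches the lower bound, so 3 is optimal.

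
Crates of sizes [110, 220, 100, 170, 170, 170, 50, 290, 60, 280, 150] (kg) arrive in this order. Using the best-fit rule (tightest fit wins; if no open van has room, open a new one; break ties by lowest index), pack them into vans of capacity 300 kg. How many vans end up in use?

  110 → van 1 (new)  [load 110/300]
  220 → van 2 (new)  [load 220/300]
  100 → van 1  [load 210/300]
  170 → van 3 (new)  [load 170/300]
  170 → van 4 (new)  [load 170/300]
  170 → van 5 (new)  [load 170/300]
  50 → van 2  [load 270/300]
  290 → van 6 (new)  [load 290/300]
  60 → van 1  [load 270/300]
  280 → van 7 (new)  [load 280/300]
  150 → van 8 (new)  [load 150/300]
8 vans opened.

8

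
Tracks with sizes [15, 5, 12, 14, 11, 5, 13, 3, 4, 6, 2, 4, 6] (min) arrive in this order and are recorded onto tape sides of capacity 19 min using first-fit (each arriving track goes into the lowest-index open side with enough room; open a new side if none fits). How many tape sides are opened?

6

  15 → side 1 (new)  [load 15/19]
  5 → side 2 (new)  [load 5/19]
  12 → side 2  [load 17/19]
  14 → side 3 (new)  [load 14/19]
  11 → side 4 (new)  [load 11/19]
  5 → side 3  [load 19/19]
  13 → side 5 (new)  [load 13/19]
  3 → side 1  [load 18/19]
  4 → side 4  [load 15/19]
  6 → side 5  [load 19/19]
  2 → side 2  [load 19/19]
  4 → side 4  [load 19/19]
  6 → side 6 (new)  [load 6/19]
6 tape sides opened.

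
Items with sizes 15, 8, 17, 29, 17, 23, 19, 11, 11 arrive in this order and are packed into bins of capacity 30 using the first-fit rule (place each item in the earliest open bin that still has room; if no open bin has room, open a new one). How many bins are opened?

6

  15 → bin 1 (new)  [load 15/30]
  8 → bin 1  [load 23/30]
  17 → bin 2 (new)  [load 17/30]
  29 → bin 3 (new)  [load 29/30]
  17 → bin 4 (new)  [load 17/30]
  23 → bin 5 (new)  [load 23/30]
  19 → bin 6 (new)  [load 19/30]
  11 → bin 2  [load 28/30]
  11 → bin 4  [load 28/30]
6 bins opened.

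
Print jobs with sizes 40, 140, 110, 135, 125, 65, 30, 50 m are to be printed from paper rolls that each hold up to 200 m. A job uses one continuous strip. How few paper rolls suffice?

Total = 140 + 135 + 125 + 110 + 65 + 50 + 40 + 30 = 695 m.
Lower bound: ⌈695/200⌉ = 4 paper rolls.
A packing using 4 paper rolls:
  roll 1: 140 + 50 = 190
  roll 2: 135 + 65 = 200
  roll 3: 125 + 40 + 30 = 195
  roll 4: 110 = 110
This matches the lower bound, so 4 is optimal.

4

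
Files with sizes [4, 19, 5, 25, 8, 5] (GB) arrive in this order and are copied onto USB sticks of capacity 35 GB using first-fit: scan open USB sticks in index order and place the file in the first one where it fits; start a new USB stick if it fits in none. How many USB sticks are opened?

2

  4 → USB stick 1 (new)  [load 4/35]
  19 → USB stick 1  [load 23/35]
  5 → USB stick 1  [load 28/35]
  25 → USB stick 2 (new)  [load 25/35]
  8 → USB stick 2  [load 33/35]
  5 → USB stick 1  [load 33/35]
2 USB sticks opened.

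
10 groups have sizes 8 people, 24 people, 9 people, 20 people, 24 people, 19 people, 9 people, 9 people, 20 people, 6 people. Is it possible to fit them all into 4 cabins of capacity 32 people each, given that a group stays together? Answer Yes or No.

Total = 148 people; ⌈148/32⌉ = 5.
At least 5 cabins are required, but only 4 are allowed.

No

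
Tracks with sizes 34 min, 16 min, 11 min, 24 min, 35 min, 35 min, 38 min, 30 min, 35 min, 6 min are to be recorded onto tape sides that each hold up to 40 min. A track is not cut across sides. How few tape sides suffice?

Total = 38 + 35 + 35 + 35 + 34 + 30 + 24 + 16 + 11 + 6 = 264 min.
Lower bound: ⌈264/40⌉ = 7 tape sides.
A packing using 8 tape sides:
  side 1: 38 = 38
  side 2: 35 = 35
  side 3: 35 = 35
  side 4: 35 = 35
  side 5: 34 + 6 = 40
  side 6: 30 = 30
  side 7: 24 + 16 = 40
  side 8: 11 = 11
No arrangement into 7 tape sides stays within capacity, so 8 is optimal.

8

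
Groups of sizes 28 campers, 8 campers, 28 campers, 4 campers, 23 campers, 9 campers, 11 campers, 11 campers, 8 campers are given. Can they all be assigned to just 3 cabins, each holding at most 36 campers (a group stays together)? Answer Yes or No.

Total = 130 campers; ⌈130/36⌉ = 4.
At least 4 cabins are required, but only 3 are allowed.

No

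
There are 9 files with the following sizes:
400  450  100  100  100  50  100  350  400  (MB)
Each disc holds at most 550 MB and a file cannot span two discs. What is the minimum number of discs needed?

Total = 450 + 400 + 400 + 350 + 100 + 100 + 100 + 100 + 50 = 2050 MB.
Lower bound: ⌈2050/550⌉ = 4 discs.
A packing using 4 discs:
  disc 1: 450 + 100 = 550
  disc 2: 400 + 100 + 50 = 550
  disc 3: 400 + 100 = 500
  disc 4: 350 + 100 = 450
This matches the lower bound, so 4 is optimal.

4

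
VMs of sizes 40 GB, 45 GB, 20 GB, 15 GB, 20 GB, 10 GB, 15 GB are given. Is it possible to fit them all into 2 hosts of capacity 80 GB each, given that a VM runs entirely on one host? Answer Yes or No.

Total = 165 GB; ⌈165/80⌉ = 3.
At least 3 hosts are required, but only 2 are allowed.

No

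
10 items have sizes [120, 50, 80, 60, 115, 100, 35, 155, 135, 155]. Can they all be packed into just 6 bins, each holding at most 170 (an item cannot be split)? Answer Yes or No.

No

Total = 1005; ⌈1005/170⌉ = 6.
The bound of 6 does not rule out 6, but exhaustive search shows no assignment into 6 bins of capacity 170 exists — the minimum is 7.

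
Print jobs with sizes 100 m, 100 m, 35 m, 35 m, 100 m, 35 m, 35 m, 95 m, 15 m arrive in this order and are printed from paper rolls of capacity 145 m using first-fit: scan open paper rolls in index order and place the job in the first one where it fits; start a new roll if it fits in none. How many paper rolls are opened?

  100 → roll 1 (new)  [load 100/145]
  100 → roll 2 (new)  [load 100/145]
  35 → roll 1  [load 135/145]
  35 → roll 2  [load 135/145]
  100 → roll 3 (new)  [load 100/145]
  35 → roll 3  [load 135/145]
  35 → roll 4 (new)  [load 35/145]
  95 → roll 4  [load 130/145]
  15 → roll 4  [load 145/145]
4 paper rolls opened.

4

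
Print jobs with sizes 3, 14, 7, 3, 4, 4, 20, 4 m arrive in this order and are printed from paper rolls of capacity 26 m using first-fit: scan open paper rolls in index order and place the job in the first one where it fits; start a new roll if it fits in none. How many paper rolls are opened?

  3 → roll 1 (new)  [load 3/26]
  14 → roll 1  [load 17/26]
  7 → roll 1  [load 24/26]
  3 → roll 2 (new)  [load 3/26]
  4 → roll 2  [load 7/26]
  4 → roll 2  [load 11/26]
  20 → roll 3 (new)  [load 20/26]
  4 → roll 2  [load 15/26]
3 paper rolls opened.

3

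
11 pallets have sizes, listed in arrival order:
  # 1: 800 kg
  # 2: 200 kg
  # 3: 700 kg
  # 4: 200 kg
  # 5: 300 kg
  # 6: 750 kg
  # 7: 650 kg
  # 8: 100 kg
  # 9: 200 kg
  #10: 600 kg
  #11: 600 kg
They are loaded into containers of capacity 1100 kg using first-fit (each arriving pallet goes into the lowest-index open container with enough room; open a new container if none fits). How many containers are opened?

6

  800 → container 1 (new)  [load 800/1100]
  200 → container 1  [load 1000/1100]
  700 → container 2 (new)  [load 700/1100]
  200 → container 2  [load 900/1100]
  300 → container 3 (new)  [load 300/1100]
  750 → container 3  [load 1050/1100]
  650 → container 4 (new)  [load 650/1100]
  100 → container 1  [load 1100/1100]
  200 → container 2  [load 1100/1100]
  600 → container 5 (new)  [load 600/1100]
  600 → container 6 (new)  [load 600/1100]
6 containers opened.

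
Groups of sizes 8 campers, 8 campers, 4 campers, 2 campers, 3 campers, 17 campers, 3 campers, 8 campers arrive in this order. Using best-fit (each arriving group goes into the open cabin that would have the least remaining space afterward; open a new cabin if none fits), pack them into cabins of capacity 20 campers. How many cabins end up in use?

3

  8 → cabin 1 (new)  [load 8/20]
  8 → cabin 1  [load 16/20]
  4 → cabin 1  [load 20/20]
  2 → cabin 2 (new)  [load 2/20]
  3 → cabin 2  [load 5/20]
  17 → cabin 3 (new)  [load 17/20]
  3 → cabin 3  [load 20/20]
  8 → cabin 2  [load 13/20]
3 cabins opened.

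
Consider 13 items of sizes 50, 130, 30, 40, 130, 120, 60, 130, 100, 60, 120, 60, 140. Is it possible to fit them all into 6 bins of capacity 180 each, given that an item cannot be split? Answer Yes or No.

Total = 1170; ⌈1170/180⌉ = 7.
At least 7 bins are required, but only 6 are allowed.

No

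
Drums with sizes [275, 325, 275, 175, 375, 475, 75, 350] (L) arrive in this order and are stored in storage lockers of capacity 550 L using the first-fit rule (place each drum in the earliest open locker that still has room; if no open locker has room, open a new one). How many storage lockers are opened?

  275 → locker 1 (new)  [load 275/550]
  325 → locker 2 (new)  [load 325/550]
  275 → locker 1  [load 550/550]
  175 → locker 2  [load 500/550]
  375 → locker 3 (new)  [load 375/550]
  475 → locker 4 (new)  [load 475/550]
  75 → locker 3  [load 450/550]
  350 → locker 5 (new)  [load 350/550]
5 storage lockers opened.

5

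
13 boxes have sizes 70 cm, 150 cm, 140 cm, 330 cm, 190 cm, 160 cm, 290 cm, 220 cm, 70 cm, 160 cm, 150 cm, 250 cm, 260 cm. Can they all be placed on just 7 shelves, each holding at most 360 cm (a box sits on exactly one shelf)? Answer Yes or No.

No

Total = 2440 cm; ⌈2440/360⌉ = 7.
The bound of 7 does not rule out 7, but exhaustive search shows no assignment into 7 shelves of capacity 360 cm exists — the minimum is 8.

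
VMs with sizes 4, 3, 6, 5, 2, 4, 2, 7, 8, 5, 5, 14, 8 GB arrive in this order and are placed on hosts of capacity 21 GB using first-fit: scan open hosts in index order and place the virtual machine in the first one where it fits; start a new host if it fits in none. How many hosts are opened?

  4 → host 1 (new)  [load 4/21]
  3 → host 1  [load 7/21]
  6 → host 1  [load 13/21]
  5 → host 1  [load 18/21]
  2 → host 1  [load 20/21]
  4 → host 2 (new)  [load 4/21]
  2 → host 2  [load 6/21]
  7 → host 2  [load 13/21]
  8 → host 2  [load 21/21]
  5 → host 3 (new)  [load 5/21]
  5 → host 3  [load 10/21]
  14 → host 4 (new)  [load 14/21]
  8 → host 3  [load 18/21]
4 hosts opened.

4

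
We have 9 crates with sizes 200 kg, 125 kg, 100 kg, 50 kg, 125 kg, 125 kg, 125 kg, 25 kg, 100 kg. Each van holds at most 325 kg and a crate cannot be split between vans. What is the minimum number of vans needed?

Total = 200 + 125 + 125 + 125 + 125 + 100 + 100 + 50 + 25 = 975 kg.
Lower bound: ⌈975/325⌉ = 3 vans.
A packing using 3 vans:
  van 1: 200 + 125 = 325
  van 2: 125 + 125 + 50 + 25 = 325
  van 3: 125 + 100 + 100 = 325
This matches the lower bound, so 3 is optimal.

3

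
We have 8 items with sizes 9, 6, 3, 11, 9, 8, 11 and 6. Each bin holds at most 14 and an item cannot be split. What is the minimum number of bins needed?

6

Total = 11 + 11 + 9 + 9 + 8 + 6 + 6 + 3 = 63.
Lower bound: ⌈63/14⌉ = 5 bins.
A packing using 6 bins:
  bin 1: 11 + 3 = 14
  bin 2: 11 = 11
  bin 3: 9 = 9
  bin 4: 9 = 9
  bin 5: 8 + 6 = 14
  bin 6: 6 = 6
No arrangement into 5 bins stays within capacity, so 6 is optimal.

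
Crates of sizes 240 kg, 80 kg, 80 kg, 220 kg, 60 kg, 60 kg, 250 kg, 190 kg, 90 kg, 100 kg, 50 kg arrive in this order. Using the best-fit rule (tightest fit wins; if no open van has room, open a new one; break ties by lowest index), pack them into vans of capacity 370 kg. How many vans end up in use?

5

  240 → van 1 (new)  [load 240/370]
  80 → van 1  [load 320/370]
  80 → van 2 (new)  [load 80/370]
  220 → van 2  [load 300/370]
  60 → van 2  [load 360/370]
  60 → van 3 (new)  [load 60/370]
  250 → van 3  [load 310/370]
  190 → van 4 (new)  [load 190/370]
  90 → van 4  [load 280/370]
  100 → van 5 (new)  [load 100/370]
  50 → van 1  [load 370/370]
5 vans opened.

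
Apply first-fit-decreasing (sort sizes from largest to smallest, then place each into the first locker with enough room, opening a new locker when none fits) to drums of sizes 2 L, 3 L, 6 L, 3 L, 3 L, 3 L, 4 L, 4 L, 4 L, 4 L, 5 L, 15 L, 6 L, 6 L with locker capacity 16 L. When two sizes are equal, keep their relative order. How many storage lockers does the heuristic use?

5

Sorted descending: 15, 6, 6, 6, 5, 4, 4, 4, 4, 3, 3, 3, 3, 2.
  15 → locker 1 (new)  [load 15/16]
  6 → locker 2 (new)  [load 6/16]
  6 → locker 2  [load 12/16]
  6 → locker 3 (new)  [load 6/16]
  5 → locker 3  [load 11/16]
  4 → locker 2  [load 16/16]
  4 → locker 3  [load 15/16]
  4 → locker 4 (new)  [load 4/16]
  4 → locker 4  [load 8/16]
  3 → locker 4  [load 11/16]
  3 → locker 4  [load 14/16]
  3 → locker 5 (new)  [load 3/16]
  3 → locker 5  [load 6/16]
  2 → locker 4  [load 16/16]
5 storage lockers opened.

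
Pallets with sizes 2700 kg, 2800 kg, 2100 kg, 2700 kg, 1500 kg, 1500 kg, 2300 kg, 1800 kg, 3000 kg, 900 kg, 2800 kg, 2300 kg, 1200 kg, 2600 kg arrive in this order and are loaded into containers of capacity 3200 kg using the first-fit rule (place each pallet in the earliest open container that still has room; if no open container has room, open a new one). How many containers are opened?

  2700 → container 1 (new)  [load 2700/3200]
  2800 → container 2 (new)  [load 2800/3200]
  2100 → container 3 (new)  [load 2100/3200]
  2700 → container 4 (new)  [load 2700/3200]
  1500 → container 5 (new)  [load 1500/3200]
  1500 → container 5  [load 3000/3200]
  2300 → container 6 (new)  [load 2300/3200]
  1800 → container 7 (new)  [load 1800/3200]
  3000 → container 8 (new)  [load 3000/3200]
  900 → container 3  [load 3000/3200]
  2800 → container 9 (new)  [load 2800/3200]
  2300 → container 10 (new)  [load 2300/3200]
  1200 → container 7  [load 3000/3200]
  2600 → container 11 (new)  [load 2600/3200]
11 containers opened.

11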